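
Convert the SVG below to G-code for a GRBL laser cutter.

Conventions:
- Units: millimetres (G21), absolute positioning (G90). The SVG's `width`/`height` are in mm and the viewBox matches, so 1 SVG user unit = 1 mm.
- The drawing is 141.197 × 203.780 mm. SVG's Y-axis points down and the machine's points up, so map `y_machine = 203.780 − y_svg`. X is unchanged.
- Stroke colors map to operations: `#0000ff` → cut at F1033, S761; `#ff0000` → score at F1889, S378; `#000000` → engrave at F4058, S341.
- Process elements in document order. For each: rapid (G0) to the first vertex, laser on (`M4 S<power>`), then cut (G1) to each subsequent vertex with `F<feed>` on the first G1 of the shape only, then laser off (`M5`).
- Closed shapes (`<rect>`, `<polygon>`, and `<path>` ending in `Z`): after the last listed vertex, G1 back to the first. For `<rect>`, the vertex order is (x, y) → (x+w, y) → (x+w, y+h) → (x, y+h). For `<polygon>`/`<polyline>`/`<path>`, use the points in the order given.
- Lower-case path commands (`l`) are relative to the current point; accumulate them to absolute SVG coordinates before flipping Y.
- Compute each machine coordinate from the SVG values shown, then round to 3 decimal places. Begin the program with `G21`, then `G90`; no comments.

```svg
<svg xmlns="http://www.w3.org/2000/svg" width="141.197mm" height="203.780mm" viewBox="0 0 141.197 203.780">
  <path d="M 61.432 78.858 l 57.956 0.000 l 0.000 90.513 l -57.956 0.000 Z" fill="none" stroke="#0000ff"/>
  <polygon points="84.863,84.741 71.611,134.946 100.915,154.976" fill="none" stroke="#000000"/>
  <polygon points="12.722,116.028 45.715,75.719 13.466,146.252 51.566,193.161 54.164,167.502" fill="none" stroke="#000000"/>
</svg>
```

1 u = 1 mm; y_m = 203.780 − y.

[1] `<path>` rectangle, #0000ff→cut S761 F1033: (61.432,124.922) → (119.388,124.922) → (119.388,34.409) → (61.432,34.409) → (61.432,124.922) (closed)

[2] `<polygon>` closed polygon, #000000→engrave S341 F4058: (84.863,119.039) → (71.611,68.834) → (100.915,48.804) → (84.863,119.039) (closed)

[3] `<polygon>` closed polygon, #000000→engrave S341 F4058: (12.722,87.752) → (45.715,128.061) → (13.466,57.528) → (51.566,10.619) → (54.164,36.278) → (12.722,87.752) (closed)

G21
G90
G0 X61.432 Y124.922
M4 S761
G1 X119.388 Y124.922 F1033
G1 X119.388 Y34.409
G1 X61.432 Y34.409
G1 X61.432 Y124.922
M5
G0 X84.863 Y119.039
M4 S341
G1 X71.611 Y68.834 F4058
G1 X100.915 Y48.804
G1 X84.863 Y119.039
M5
G0 X12.722 Y87.752
M4 S341
G1 X45.715 Y128.061 F4058
G1 X13.466 Y57.528
G1 X51.566 Y10.619
G1 X54.164 Y36.278
G1 X12.722 Y87.752
M5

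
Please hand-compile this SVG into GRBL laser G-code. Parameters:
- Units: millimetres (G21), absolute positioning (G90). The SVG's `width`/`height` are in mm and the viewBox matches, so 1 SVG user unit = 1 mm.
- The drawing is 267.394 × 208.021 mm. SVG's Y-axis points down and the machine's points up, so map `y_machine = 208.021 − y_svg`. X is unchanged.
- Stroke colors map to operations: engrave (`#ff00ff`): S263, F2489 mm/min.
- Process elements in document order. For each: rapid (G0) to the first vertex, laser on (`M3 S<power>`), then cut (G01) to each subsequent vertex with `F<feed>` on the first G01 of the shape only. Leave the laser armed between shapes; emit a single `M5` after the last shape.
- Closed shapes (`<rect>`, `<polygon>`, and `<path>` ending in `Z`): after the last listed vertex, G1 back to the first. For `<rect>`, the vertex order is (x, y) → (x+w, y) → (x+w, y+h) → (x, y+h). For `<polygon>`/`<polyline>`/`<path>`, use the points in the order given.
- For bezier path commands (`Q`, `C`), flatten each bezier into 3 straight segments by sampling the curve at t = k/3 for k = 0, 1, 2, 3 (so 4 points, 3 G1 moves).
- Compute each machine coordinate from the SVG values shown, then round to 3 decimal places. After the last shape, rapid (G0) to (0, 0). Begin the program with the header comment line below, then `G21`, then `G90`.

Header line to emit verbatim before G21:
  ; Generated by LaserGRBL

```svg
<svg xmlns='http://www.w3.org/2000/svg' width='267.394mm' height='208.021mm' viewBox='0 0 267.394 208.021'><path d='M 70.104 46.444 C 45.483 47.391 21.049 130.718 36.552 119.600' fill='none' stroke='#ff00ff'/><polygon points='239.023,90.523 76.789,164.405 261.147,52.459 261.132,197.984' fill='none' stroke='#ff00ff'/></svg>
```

1 u = 1 mm; y_m = 208.021 − y.

[1] `<path>` cubic bezier, #ff00ff→engrave S263 F2489: (70.104,161.577) → (47.018,139.719) → (32.889,102.236) → (36.552,88.421)

[2] `<polygon>` closed polygon, #ff00ff→engrave S263 F2489: (239.023,117.498) → (76.789,43.616) → (261.147,155.562) → (261.132,10.037) → (239.023,117.498) (closed)

; Generated by LaserGRBL
G21
G90
G0 X70.104 Y161.577
M3 S263
G01 X47.018 Y139.719 F2489
G01 X32.889 Y102.236
G01 X36.552 Y88.421
G0 X239.023 Y117.498
M3 S263
G01 X76.789 Y43.616 F2489
G01 X261.147 Y155.562
G01 X261.132 Y10.037
G01 X239.023 Y117.498
M5
G0 X0.000 Y0.000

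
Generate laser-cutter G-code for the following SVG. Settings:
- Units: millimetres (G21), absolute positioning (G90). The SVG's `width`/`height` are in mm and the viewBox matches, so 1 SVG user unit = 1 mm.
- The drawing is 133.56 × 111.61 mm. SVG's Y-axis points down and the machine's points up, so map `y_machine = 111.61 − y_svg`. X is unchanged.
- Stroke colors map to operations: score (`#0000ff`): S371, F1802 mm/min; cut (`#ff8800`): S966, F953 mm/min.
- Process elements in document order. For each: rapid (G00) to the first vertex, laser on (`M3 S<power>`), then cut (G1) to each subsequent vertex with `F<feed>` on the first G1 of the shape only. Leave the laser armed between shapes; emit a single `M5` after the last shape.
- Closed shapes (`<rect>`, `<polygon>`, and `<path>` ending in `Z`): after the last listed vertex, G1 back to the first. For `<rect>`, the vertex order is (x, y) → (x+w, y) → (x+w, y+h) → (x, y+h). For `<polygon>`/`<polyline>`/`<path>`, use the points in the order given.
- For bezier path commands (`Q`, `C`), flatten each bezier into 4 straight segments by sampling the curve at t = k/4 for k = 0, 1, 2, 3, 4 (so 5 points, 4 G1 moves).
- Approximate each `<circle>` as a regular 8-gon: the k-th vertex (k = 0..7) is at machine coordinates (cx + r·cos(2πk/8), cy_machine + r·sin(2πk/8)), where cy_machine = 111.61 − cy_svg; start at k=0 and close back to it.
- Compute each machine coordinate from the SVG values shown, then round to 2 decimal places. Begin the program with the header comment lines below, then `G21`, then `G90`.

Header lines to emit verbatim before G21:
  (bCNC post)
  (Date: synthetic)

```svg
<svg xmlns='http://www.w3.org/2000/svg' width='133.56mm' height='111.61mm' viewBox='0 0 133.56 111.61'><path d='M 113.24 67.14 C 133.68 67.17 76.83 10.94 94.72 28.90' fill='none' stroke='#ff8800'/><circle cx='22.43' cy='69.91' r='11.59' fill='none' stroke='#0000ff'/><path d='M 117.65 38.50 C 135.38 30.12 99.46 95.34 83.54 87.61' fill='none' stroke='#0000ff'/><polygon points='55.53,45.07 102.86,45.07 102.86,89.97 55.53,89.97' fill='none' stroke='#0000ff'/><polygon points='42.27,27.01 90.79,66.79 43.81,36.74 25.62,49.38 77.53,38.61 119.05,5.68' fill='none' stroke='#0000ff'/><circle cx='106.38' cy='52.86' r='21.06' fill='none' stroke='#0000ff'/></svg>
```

1 u = 1 mm; y_m = 111.61 − y.

[1] `<path>` cubic bezier, #ff8800→cut S966 F953: (113.24,44.47) → (116.45,52.96) → (104.94,70.31) → (92.94,84.31) → (94.72,82.71)

[2] `<circle>` circle, #0000ff→score S371 F1802: (34.02,41.70) → (30.63,49.90) → (22.43,53.29) → (14.23,49.90) → (10.84,41.70) → (14.23,33.50) → (22.43,30.11) → (30.63,33.50) → (34.02,41.70) (closed)

[3] `<path>` cubic bezier, #0000ff→score S371 F1802: (117.65,73.11) → (122.04,67.88) → (113.21,48.80) → (98.08,29.59) → (83.54,24.00)

[4] `<polygon>` rectangle, #0000ff→score S371 F1802: (55.53,66.54) → (102.86,66.54) → (102.86,21.64) → (55.53,21.64) → (55.53,66.54) (closed)

[5] `<polygon>` closed polygon, #0000ff→score S371 F1802: (42.27,84.60) → (90.79,44.82) → (43.81,74.87) → (25.62,62.23) → (77.53,73.00) → (119.05,105.93) → (42.27,84.60) (closed)

[6] `<circle>` circle, #0000ff→score S371 F1802: (127.44,58.75) → (121.27,73.64) → (106.38,79.81) → (91.49,73.64) → (85.32,58.75) → (91.49,43.86) → (106.38,37.69) → (121.27,43.86) → (127.44,58.75) (closed)

(bCNC post)
(Date: synthetic)
G21
G90
G00 X113.24 Y44.47
M3 S966
G1 X116.45 Y52.96 F953
G1 X104.94 Y70.31
G1 X92.94 Y84.31
G1 X94.72 Y82.71
G00 X34.02 Y41.70
M3 S371
G1 X30.63 Y49.90 F1802
G1 X22.43 Y53.29
G1 X14.23 Y49.90
G1 X10.84 Y41.70
G1 X14.23 Y33.50
G1 X22.43 Y30.11
G1 X30.63 Y33.50
G1 X34.02 Y41.70
G00 X117.65 Y73.11
M3 S371
G1 X122.04 Y67.88 F1802
G1 X113.21 Y48.80
G1 X98.08 Y29.59
G1 X83.54 Y24.00
G00 X55.53 Y66.54
M3 S371
G1 X102.86 Y66.54 F1802
G1 X102.86 Y21.64
G1 X55.53 Y21.64
G1 X55.53 Y66.54
G00 X42.27 Y84.60
M3 S371
G1 X90.79 Y44.82 F1802
G1 X43.81 Y74.87
G1 X25.62 Y62.23
G1 X77.53 Y73.00
G1 X119.05 Y105.93
G1 X42.27 Y84.60
G00 X127.44 Y58.75
M3 S371
G1 X121.27 Y73.64 F1802
G1 X106.38 Y79.81
G1 X91.49 Y73.64
G1 X85.32 Y58.75
G1 X91.49 Y43.86
G1 X106.38 Y37.69
G1 X121.27 Y43.86
G1 X127.44 Y58.75
M5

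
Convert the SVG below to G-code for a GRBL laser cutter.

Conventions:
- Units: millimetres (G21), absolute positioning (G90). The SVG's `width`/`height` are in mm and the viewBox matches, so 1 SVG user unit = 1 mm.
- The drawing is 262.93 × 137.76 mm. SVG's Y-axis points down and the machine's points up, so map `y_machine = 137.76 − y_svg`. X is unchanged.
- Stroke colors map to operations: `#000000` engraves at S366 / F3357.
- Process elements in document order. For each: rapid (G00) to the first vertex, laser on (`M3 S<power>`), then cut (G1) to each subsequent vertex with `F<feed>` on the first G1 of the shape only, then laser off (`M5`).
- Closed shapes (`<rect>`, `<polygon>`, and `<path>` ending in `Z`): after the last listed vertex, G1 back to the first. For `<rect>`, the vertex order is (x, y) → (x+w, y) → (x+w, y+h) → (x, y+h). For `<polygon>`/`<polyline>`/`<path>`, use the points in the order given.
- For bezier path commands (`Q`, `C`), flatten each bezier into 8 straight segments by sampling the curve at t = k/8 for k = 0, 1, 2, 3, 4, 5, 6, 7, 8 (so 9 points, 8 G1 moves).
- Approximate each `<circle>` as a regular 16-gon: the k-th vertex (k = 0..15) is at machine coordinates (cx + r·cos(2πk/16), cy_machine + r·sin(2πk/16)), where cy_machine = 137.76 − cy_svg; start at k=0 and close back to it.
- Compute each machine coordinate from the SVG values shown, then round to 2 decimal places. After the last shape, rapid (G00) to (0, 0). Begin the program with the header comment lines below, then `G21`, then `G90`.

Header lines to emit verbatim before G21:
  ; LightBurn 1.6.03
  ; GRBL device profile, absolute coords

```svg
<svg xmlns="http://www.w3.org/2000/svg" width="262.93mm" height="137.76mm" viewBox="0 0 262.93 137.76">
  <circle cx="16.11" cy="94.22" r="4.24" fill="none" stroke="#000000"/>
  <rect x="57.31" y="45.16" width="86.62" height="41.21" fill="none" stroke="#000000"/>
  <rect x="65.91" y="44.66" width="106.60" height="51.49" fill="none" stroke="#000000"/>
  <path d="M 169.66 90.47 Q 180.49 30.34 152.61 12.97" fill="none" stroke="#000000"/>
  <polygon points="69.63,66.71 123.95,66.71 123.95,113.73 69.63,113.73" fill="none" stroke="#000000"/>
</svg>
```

Since the viewBox matches the mm dimensions, user units are millimetres directly. The only transform is the Y-flip y_m = 137.76 − y_svg.

Shape 1 is a circle drawn with `<circle>`. Its stroke #000000 means engrave at S366, F3357. After flipping Y the toolpath is (20.35,43.54) → (20.03,45.16) → (19.11,46.54) → (17.73,47.46) → (16.11,47.78) → (14.49,47.46) → (13.11,46.54) → (12.19,45.16) → (11.87,43.54) → (12.19,41.92) → (13.11,40.54) → (14.49,39.62) → (16.11,39.30) → (17.73,39.62) → (19.11,40.54) → (20.03,41.92) → (20.35,43.54), returning to the start.

Shape 2 is a rectangle drawn with `<rect>`. Its stroke #000000 means engrave at S366, F3357. After flipping Y the toolpath is (57.31,92.60) → (143.93,92.60) → (143.93,51.39) → (57.31,51.39) → (57.31,92.60), returning to the start.

Shape 3 is a rectangle drawn with `<rect>`. Its stroke #000000 means engrave at S366, F3357. After flipping Y the toolpath is (65.91,93.10) → (172.51,93.10) → (172.51,41.61) → (65.91,41.61) → (65.91,93.10), returning to the start.

Shape 4 is a quadratic bezier drawn with `<path>`. Its stroke #000000 means engrave at S366, F3357. After flipping Y the toolpath is (169.66,47.29) → (171.76,61.65) → (172.66,74.68) → (172.34,86.37) → (170.81,96.73) → (168.08,105.75) → (164.13,113.43) → (158.98,119.78) → (152.61,124.79).

Shape 5 is a rectangle drawn with `<polygon>`. Its stroke #000000 means engrave at S366, F3357. After flipping Y the toolpath is (69.63,71.05) → (123.95,71.05) → (123.95,24.03) → (69.63,24.03) → (69.63,71.05), returning to the start.

; LightBurn 1.6.03
; GRBL device profile, absolute coords
G21
G90
G00 X20.35 Y43.54
M3 S366
G1 X20.03 Y45.16 F3357
G1 X19.11 Y46.54
G1 X17.73 Y47.46
G1 X16.11 Y47.78
G1 X14.49 Y47.46
G1 X13.11 Y46.54
G1 X12.19 Y45.16
G1 X11.87 Y43.54
G1 X12.19 Y41.92
G1 X13.11 Y40.54
G1 X14.49 Y39.62
G1 X16.11 Y39.30
G1 X17.73 Y39.62
G1 X19.11 Y40.54
G1 X20.03 Y41.92
G1 X20.35 Y43.54
M5
G00 X57.31 Y92.60
M3 S366
G1 X143.93 Y92.60 F3357
G1 X143.93 Y51.39
G1 X57.31 Y51.39
G1 X57.31 Y92.60
M5
G00 X65.91 Y93.10
M3 S366
G1 X172.51 Y93.10 F3357
G1 X172.51 Y41.61
G1 X65.91 Y41.61
G1 X65.91 Y93.10
M5
G00 X169.66 Y47.29
M3 S366
G1 X171.76 Y61.65 F3357
G1 X172.66 Y74.68
G1 X172.34 Y86.37
G1 X170.81 Y96.73
G1 X168.08 Y105.75
G1 X164.13 Y113.43
G1 X158.98 Y119.78
G1 X152.61 Y124.79
M5
G00 X69.63 Y71.05
M3 S366
G1 X123.95 Y71.05 F3357
G1 X123.95 Y24.03
G1 X69.63 Y24.03
G1 X69.63 Y71.05
M5
G00 X0.00 Y0.00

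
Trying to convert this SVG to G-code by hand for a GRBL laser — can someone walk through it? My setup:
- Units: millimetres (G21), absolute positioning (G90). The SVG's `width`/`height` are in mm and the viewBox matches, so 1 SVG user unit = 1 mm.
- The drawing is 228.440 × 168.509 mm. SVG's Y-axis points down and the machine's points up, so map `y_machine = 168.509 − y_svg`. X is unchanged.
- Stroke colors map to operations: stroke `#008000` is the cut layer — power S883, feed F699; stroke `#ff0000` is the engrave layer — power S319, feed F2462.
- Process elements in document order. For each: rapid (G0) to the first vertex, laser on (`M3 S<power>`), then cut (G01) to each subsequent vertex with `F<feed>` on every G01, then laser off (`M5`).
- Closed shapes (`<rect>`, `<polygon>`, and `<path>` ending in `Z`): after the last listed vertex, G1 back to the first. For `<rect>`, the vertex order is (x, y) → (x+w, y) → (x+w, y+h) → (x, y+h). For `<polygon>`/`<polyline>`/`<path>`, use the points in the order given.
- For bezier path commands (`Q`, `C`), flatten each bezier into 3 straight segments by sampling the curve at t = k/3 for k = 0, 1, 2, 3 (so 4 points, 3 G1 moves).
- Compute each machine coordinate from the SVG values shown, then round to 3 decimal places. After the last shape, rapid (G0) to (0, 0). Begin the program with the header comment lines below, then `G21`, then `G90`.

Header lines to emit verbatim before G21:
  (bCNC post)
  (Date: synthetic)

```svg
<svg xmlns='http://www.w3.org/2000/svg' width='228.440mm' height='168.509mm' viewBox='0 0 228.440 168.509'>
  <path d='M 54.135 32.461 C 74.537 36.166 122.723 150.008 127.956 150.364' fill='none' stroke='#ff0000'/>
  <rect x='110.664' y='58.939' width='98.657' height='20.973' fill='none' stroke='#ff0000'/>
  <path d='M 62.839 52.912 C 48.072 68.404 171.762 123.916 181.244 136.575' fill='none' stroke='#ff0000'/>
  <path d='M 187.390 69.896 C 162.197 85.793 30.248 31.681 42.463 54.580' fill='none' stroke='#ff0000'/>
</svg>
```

(bCNC post)
(Date: synthetic)
G21
G90
G0 X54.135 Y136.048
M3 S319
G01 X81.178 Y103.913 F2462
G01 X111.025 Y48.047 F2462
G01 X127.956 Y18.145 F2462
M5
G0 X110.664 Y109.570
M3 S319
G01 X209.321 Y109.570 F2462
G01 X209.321 Y88.597 F2462
G01 X110.664 Y88.597 F2462
G01 X110.664 Y109.570 F2462
M5
G0 X62.839 Y115.597
M3 S319
G01 X84.866 Y89.834 F2462
G01 X143.051 Y55.808 F2462
G01 X181.244 Y31.934 F2462
M5
G0 X187.390 Y98.613
M3 S319
G01 X135.905 Y100.607 F2462
G01 X69.009 Y116.603 F2462
G01 X42.463 Y113.929 F2462
M5
G0 X0.000 Y0.000

Since the viewBox matches the mm dimensions, user units are millimetres directly. The only transform is the Y-flip y_m = 168.509 − y_svg.

Shape 1 is a cubic bezier drawn with `<path>`. Its stroke #ff0000 means engrave at S319, F2462. After flipping Y the toolpath is (54.135,136.048) → (81.178,103.913) → (111.025,48.047) → (127.956,18.145).

Shape 2 is a rectangle drawn with `<rect>`. Its stroke #ff0000 means engrave at S319, F2462. After flipping Y the toolpath is (110.664,109.570) → (209.321,109.570) → (209.321,88.597) → (110.664,88.597) → (110.664,109.570), returning to the start.

Shape 3 is a cubic bezier drawn with `<path>`. Its stroke #ff0000 means engrave at S319, F2462. After flipping Y the toolpath is (62.839,115.597) → (84.866,89.834) → (143.051,55.808) → (181.244,31.934).

Shape 4 is a cubic bezier drawn with `<path>`. Its stroke #ff0000 means engrave at S319, F2462. After flipping Y the toolpath is (187.390,98.613) → (135.905,100.607) → (69.009,116.603) → (42.463,113.929).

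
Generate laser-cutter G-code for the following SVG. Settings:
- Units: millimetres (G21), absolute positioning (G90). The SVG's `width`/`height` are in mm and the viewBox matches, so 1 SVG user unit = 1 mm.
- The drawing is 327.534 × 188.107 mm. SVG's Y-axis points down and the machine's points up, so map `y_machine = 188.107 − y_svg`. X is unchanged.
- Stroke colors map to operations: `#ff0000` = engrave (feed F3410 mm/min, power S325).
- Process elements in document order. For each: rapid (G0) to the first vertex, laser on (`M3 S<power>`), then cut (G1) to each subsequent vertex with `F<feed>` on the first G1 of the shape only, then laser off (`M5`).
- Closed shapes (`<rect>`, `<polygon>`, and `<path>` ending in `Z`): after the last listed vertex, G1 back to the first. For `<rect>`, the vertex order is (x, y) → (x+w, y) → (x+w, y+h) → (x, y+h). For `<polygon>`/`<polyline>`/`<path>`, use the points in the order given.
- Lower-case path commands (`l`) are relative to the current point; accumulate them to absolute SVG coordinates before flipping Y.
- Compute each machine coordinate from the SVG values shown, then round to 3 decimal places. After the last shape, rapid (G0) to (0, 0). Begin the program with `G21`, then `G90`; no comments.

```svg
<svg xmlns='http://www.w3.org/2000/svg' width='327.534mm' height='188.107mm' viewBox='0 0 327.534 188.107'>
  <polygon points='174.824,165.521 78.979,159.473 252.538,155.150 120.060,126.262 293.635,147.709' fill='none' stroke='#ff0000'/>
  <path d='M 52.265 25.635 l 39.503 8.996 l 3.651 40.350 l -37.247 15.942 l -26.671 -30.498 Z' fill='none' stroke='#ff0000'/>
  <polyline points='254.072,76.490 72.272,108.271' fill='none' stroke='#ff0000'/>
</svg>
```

G21
G90
G0 X174.824 Y22.586
M3 S325
G1 X78.979 Y28.634 F3410
G1 X252.538 Y32.957
G1 X120.060 Y61.845
G1 X293.635 Y40.398
G1 X174.824 Y22.586
M5
G0 X52.265 Y162.472
M3 S325
G1 X91.768 Y153.476 F3410
G1 X95.419 Y113.126
G1 X58.172 Y97.184
G1 X31.501 Y127.682
G1 X52.265 Y162.472
M5
G0 X254.072 Y111.617
M3 S325
G1 X72.272 Y79.836 F3410
M5
G0 X0.000 Y0.000

1 u = 1 mm; y_m = 188.107 − y.

[1] `<polygon>` closed polygon, #ff0000→engrave S325 F3410: (174.824,22.586) → (78.979,28.634) → (252.538,32.957) → (120.060,61.845) → (293.635,40.398) → (174.824,22.586) (closed)

[2] `<path>` regular polygon, #ff0000→engrave S325 F3410: (52.265,162.472) → (91.768,153.476) → (95.419,113.126) → (58.172,97.184) → (31.501,127.682) → (52.265,162.472) (closed)

[3] `<polyline>` line segment, #ff0000→engrave S325 F3410: (254.072,111.617) → (72.272,79.836)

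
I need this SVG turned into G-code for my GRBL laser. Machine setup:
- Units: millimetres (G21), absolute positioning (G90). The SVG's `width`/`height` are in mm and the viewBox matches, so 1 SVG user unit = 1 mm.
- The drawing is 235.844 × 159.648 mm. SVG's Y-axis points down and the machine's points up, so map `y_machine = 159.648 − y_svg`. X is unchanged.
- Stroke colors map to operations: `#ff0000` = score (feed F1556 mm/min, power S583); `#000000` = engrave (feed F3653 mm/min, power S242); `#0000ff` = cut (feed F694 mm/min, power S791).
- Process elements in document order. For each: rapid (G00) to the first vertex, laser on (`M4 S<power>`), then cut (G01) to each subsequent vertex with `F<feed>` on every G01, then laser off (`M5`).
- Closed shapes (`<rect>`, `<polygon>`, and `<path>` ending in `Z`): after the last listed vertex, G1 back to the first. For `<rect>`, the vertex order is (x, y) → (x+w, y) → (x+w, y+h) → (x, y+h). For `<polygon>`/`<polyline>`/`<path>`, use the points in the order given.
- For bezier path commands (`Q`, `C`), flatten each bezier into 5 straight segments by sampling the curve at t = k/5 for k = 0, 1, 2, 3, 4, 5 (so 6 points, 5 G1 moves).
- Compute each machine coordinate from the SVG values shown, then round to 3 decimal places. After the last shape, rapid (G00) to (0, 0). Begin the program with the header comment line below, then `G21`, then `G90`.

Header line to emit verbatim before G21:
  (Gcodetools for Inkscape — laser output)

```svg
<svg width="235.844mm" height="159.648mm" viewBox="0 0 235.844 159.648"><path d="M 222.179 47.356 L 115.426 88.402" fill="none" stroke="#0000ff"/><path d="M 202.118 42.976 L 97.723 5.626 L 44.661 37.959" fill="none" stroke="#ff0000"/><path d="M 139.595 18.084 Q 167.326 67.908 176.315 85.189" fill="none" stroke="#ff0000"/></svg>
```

(Gcodetools for Inkscape — laser output)
G21
G90
G00 X222.179 Y112.292
M4 S791
G01 X115.426 Y71.246 F694
M5
G00 X202.118 Y116.672
M4 S583
G01 X97.723 Y154.022 F1556
G01 X44.661 Y121.689 F1556
M5
G00 X139.595 Y141.564
M4 S583
G01 X149.938 Y122.936 F1556
G01 X158.781 Y106.912 F1556
G01 X166.125 Y93.491 F1556
G01 X171.970 Y82.673 F1556
G01 X176.315 Y74.459 F1556
M5
G00 X0.000 Y0.000

viewBox `0 0 235.844 159.648` with mm width/height → 1 unit = 1 mm. Flip: y_m = 159.648 − y_svg.

**Shape 1** — `<path>` line segment, stroke `#0000ff` → cut (S791, F694). Machine vertices: (222.179,112.292) → (115.426,71.246). Open path.

**Shape 2** — `<path>` open polyline, stroke `#ff0000` → score (S583, F1556). Machine vertices: (202.118,116.672) → (97.723,154.022) → (44.661,121.689). Open path.

**Shape 3** — `<path>` quadratic bezier, stroke `#ff0000` → score (S583, F1556). Control points (SVG): P0=(139.595,18.084), P1=(167.326,67.908), P2=(176.315,85.189); sampled at t=k/5. Machine vertices: (139.595,141.564) → (149.938,122.936) → (158.781,106.912) → (166.125,93.491) → (171.970,82.673) → (176.315,74.459). Open path.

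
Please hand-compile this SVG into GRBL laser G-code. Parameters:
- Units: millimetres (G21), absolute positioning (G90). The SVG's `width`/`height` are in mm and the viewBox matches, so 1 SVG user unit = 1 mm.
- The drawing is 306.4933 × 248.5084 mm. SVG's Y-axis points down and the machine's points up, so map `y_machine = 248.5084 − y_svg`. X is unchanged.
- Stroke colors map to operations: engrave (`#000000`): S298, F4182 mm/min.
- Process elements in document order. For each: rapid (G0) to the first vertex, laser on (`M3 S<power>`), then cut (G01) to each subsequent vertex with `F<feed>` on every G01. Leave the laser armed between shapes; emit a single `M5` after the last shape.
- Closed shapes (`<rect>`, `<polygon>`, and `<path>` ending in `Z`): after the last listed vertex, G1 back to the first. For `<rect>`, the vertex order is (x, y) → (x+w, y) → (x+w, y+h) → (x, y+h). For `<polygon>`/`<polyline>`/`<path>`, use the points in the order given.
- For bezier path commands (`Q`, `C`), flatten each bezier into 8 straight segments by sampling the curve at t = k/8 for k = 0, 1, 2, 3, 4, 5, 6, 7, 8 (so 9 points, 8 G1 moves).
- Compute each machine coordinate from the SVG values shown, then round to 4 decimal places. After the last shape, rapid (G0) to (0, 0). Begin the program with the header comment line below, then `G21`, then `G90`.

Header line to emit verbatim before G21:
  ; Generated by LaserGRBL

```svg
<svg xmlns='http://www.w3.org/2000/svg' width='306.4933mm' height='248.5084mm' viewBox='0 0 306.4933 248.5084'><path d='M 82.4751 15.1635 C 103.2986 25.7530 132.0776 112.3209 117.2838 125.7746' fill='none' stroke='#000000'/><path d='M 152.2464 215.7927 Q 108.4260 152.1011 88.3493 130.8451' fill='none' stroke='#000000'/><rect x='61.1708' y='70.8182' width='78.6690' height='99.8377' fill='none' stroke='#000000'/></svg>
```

1 u = 1 mm; y_m = 248.5084 − y.

[1] `<path>` cubic bezier, #000000→engrave S298 F4182: (82.4751,233.3449) → (90.5562,226.1035) → (98.7793,213.4864) → (106.5405,197.2406) → (113.2359,179.1134) → (118.2619,160.8520) → (121.0144,144.2034) → (120.8896,130.9150) → (117.2838,122.7338)

[2] `<path>` quadratic bezier, #000000→engrave S298 F4182: (152.2464,32.7157) → (141.6623,47.9755) → (131.8202,61.9093) → (122.7201,74.5169) → (114.3619,85.7984) → (106.7458,95.7538) → (99.8716,104.3831) → (93.7395,111.6862) → (88.3493,117.6633)

[3] `<rect>` rectangle, #000000→engrave S298 F4182: (61.1708,177.6902) → (139.8398,177.6902) → (139.8398,77.8525) → (61.1708,77.8525) → (61.1708,177.6902) (closed)

; Generated by LaserGRBL
G21
G90
G0 X82.4751 Y233.3449
M3 S298
G01 X90.5562 Y226.1035 F4182
G01 X98.7793 Y213.4864 F4182
G01 X106.5405 Y197.2406 F4182
G01 X113.2359 Y179.1134 F4182
G01 X118.2619 Y160.8520 F4182
G01 X121.0144 Y144.2034 F4182
G01 X120.8896 Y130.9150 F4182
G01 X117.2838 Y122.7338 F4182
G0 X152.2464 Y32.7157
M3 S298
G01 X141.6623 Y47.9755 F4182
G01 X131.8202 Y61.9093 F4182
G01 X122.7201 Y74.5169 F4182
G01 X114.3619 Y85.7984 F4182
G01 X106.7458 Y95.7538 F4182
G01 X99.8716 Y104.3831 F4182
G01 X93.7395 Y111.6862 F4182
G01 X88.3493 Y117.6633 F4182
G0 X61.1708 Y177.6902
M3 S298
G01 X139.8398 Y177.6902 F4182
G01 X139.8398 Y77.8525 F4182
G01 X61.1708 Y77.8525 F4182
G01 X61.1708 Y177.6902 F4182
M5
G0 X0.0000 Y0.0000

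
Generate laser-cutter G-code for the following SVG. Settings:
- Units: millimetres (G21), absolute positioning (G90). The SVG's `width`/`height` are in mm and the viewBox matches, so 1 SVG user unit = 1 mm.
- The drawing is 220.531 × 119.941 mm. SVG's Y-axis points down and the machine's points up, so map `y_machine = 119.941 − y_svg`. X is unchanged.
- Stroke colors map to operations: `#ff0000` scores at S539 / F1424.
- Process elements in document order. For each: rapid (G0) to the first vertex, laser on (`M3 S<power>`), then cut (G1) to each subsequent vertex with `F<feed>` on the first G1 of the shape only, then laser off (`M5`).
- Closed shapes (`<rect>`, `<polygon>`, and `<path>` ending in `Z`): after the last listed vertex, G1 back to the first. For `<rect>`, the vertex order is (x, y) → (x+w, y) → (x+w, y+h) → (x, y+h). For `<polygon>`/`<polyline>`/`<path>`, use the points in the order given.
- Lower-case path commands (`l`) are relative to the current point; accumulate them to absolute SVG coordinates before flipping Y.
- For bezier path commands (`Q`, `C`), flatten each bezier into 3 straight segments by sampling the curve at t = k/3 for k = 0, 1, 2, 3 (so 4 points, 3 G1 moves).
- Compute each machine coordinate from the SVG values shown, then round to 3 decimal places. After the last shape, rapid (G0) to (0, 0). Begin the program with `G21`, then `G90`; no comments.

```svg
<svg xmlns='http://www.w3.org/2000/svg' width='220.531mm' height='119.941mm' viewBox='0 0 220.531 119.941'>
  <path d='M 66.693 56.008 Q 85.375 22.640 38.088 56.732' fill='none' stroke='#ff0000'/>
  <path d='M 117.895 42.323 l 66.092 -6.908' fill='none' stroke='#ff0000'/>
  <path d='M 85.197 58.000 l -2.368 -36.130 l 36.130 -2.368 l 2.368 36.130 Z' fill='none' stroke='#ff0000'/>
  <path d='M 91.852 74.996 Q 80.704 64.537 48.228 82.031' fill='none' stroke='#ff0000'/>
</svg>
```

G21
G90
G0 X66.693 Y63.933
M3 S539
G1 X71.818 Y78.683 F1424
G1 X62.283 Y78.441
G1 X38.088 Y63.209
M5
G0 X117.895 Y77.618
M3 S539
G1 X183.987 Y84.526 F1424
M5
G0 X85.197 Y61.941
M3 S539
G1 X82.829 Y98.071 F1424
G1 X118.959 Y100.439
G1 X121.327 Y64.309
G1 X85.197 Y61.941
M5
G0 X91.852 Y44.945
M3 S539
G1 X82.050 Y48.812 F1424
G1 X67.509 Y46.467
G1 X48.228 Y37.910
M5
G0 X0.000 Y0.000

viewBox `0 0 220.531 119.941` with mm width/height → 1 unit = 1 mm. Flip: y_m = 119.941 − y_svg.

**Shape 1** — `<path>` quadratic bezier, stroke `#ff0000` → score (S539, F1424). Control points (SVG): P0=(66.693,56.008), P1=(85.375,22.640), P2=(38.088,56.732); sampled at t=k/3. Machine vertices: (66.693,63.933) → (71.818,78.683) → (62.283,78.441) → (38.088,63.209). Open path.

**Shape 2** — `<path>` line segment, stroke `#ff0000` → score (S539, F1424). Machine vertices: (117.895,77.618) → (183.987,84.526). Open path.

**Shape 3** — `<path>` regular polygon, stroke `#ff0000` → score (S539, F1424). Machine vertices: (85.197,61.941) → (82.829,98.071) → (118.959,100.439) → (121.327,64.309) → (85.197,61.941). Closed: final G1 returns to the first vertex.

**Shape 4** — `<path>` quadratic bezier, stroke `#ff0000` → score (S539, F1424). Control points (SVG): P0=(91.852,74.996), P1=(80.704,64.537), P2=(48.228,82.031); sampled at t=k/3. Machine vertices: (91.852,44.945) → (82.050,48.812) → (67.509,46.467) → (48.228,37.910). Open path.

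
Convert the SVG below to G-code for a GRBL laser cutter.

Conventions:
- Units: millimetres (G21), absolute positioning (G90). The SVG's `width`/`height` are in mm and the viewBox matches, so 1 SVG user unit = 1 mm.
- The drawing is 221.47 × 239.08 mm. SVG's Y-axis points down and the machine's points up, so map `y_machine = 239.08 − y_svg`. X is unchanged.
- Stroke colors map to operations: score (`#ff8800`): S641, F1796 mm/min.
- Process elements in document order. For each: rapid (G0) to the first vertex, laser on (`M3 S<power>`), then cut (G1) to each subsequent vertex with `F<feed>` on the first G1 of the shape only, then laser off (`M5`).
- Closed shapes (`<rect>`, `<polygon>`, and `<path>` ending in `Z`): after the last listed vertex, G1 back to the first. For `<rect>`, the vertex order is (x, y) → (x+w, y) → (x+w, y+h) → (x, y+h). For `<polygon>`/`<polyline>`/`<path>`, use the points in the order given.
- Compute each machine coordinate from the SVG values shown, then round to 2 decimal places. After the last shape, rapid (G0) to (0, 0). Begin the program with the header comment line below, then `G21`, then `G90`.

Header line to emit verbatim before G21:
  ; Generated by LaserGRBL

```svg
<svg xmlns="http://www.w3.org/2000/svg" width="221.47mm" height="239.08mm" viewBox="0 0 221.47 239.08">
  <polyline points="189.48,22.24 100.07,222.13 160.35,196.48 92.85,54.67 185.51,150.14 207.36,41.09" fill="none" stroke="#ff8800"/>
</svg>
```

; Generated by LaserGRBL
G21
G90
G0 X189.48 Y216.84
M3 S641
G1 X100.07 Y16.95 F1796
G1 X160.35 Y42.60
G1 X92.85 Y184.41
G1 X185.51 Y88.94
G1 X207.36 Y197.99
M5
G0 X0.00 Y0.00

viewBox `0 0 221.47 239.08` with mm width/height → 1 unit = 1 mm. Flip: y_m = 239.08 − y_svg.

**Shape 1** — `<polyline>` open polyline, stroke `#ff8800` → score (S641, F1796). Machine vertices: (189.48,216.84) → (100.07,16.95) → (160.35,42.60) → (92.85,184.41) → (185.51,88.94) → (207.36,197.99). Open path.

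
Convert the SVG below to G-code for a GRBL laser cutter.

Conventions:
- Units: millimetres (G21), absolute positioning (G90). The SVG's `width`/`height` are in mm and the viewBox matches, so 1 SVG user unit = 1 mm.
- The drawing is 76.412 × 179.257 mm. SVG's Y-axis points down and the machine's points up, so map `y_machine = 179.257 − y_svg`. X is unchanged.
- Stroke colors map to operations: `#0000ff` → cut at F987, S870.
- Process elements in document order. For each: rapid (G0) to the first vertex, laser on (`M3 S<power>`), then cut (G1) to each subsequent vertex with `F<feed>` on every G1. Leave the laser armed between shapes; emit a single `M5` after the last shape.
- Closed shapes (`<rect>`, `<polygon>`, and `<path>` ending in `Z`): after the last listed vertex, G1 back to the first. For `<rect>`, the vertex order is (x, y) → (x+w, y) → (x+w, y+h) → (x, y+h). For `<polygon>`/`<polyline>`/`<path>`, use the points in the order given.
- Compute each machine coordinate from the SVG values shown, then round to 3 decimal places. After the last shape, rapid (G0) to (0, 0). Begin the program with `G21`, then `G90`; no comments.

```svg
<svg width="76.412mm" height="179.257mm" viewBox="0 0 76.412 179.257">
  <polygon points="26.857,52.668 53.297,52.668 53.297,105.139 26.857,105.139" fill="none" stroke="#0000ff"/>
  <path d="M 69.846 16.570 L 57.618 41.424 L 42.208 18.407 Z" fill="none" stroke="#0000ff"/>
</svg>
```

G21
G90
G0 X26.857 Y126.589
M3 S870
G1 X53.297 Y126.589 F987
G1 X53.297 Y74.118 F987
G1 X26.857 Y74.118 F987
G1 X26.857 Y126.589 F987
G0 X69.846 Y162.687
M3 S870
G1 X57.618 Y137.833 F987
G1 X42.208 Y160.850 F987
G1 X69.846 Y162.687 F987
M5
G0 X0.000 Y0.000

viewBox `0 0 76.412 179.257` with mm width/height → 1 unit = 1 mm. Flip: y_m = 179.257 − y_svg.

**Shape 1** — `<polygon>` rectangle, stroke `#0000ff` → cut (S870, F987). Machine vertices: (26.857,126.589) → (53.297,126.589) → (53.297,74.118) → (26.857,74.118) → (26.857,126.589). Closed: final G1 returns to the first vertex.

**Shape 2** — `<path>` regular polygon, stroke `#0000ff` → cut (S870, F987). Machine vertices: (69.846,162.687) → (57.618,137.833) → (42.208,160.850) → (69.846,162.687). Closed: final G1 returns to the first vertex.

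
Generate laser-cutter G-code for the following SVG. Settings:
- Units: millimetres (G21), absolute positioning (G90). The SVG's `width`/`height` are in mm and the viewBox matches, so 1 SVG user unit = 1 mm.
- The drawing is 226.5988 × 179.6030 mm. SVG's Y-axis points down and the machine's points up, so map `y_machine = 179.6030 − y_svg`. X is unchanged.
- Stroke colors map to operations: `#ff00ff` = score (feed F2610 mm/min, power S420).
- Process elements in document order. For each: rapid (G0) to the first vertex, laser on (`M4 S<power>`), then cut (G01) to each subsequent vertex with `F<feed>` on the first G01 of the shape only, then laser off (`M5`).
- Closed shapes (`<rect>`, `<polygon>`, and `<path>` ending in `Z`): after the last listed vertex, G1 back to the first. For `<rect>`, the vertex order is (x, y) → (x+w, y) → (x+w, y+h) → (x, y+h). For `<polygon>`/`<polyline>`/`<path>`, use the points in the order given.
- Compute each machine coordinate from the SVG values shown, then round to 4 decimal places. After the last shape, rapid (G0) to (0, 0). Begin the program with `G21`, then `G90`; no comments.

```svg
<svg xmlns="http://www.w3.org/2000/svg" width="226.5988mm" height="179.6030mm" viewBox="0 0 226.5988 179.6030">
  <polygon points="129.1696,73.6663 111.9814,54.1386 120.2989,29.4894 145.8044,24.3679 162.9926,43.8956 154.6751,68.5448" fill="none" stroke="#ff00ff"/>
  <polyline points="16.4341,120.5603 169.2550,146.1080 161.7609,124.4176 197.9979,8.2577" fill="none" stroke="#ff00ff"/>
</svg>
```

G21
G90
G0 X129.1696 Y105.9367
M4 S420
G01 X111.9814 Y125.4644 F2610
G01 X120.2989 Y150.1136
G01 X145.8044 Y155.2351
G01 X162.9926 Y135.7074
G01 X154.6751 Y111.0582
G01 X129.1696 Y105.9367
M5
G0 X16.4341 Y59.0427
M4 S420
G01 X169.2550 Y33.4950 F2610
G01 X161.7609 Y55.1854
G01 X197.9979 Y171.3453
M5
G0 X0.0000 Y0.0000

Since the viewBox matches the mm dimensions, user units are millimetres directly. The only transform is the Y-flip y_m = 179.6030 − y_svg.

Shape 1 is a regular polygon drawn with `<polygon>`. Its stroke #ff00ff means score at S420, F2610. After flipping Y the toolpath is (129.1696,105.9367) → (111.9814,125.4644) → (120.2989,150.1136) → (145.8044,155.2351) → (162.9926,135.7074) → (154.6751,111.0582) → (129.1696,105.9367), returning to the start.

Shape 2 is a open polyline drawn with `<polyline>`. Its stroke #ff00ff means score at S420, F2610. After flipping Y the toolpath is (16.4341,59.0427) → (169.2550,33.4950) → (161.7609,55.1854) → (197.9979,171.3453).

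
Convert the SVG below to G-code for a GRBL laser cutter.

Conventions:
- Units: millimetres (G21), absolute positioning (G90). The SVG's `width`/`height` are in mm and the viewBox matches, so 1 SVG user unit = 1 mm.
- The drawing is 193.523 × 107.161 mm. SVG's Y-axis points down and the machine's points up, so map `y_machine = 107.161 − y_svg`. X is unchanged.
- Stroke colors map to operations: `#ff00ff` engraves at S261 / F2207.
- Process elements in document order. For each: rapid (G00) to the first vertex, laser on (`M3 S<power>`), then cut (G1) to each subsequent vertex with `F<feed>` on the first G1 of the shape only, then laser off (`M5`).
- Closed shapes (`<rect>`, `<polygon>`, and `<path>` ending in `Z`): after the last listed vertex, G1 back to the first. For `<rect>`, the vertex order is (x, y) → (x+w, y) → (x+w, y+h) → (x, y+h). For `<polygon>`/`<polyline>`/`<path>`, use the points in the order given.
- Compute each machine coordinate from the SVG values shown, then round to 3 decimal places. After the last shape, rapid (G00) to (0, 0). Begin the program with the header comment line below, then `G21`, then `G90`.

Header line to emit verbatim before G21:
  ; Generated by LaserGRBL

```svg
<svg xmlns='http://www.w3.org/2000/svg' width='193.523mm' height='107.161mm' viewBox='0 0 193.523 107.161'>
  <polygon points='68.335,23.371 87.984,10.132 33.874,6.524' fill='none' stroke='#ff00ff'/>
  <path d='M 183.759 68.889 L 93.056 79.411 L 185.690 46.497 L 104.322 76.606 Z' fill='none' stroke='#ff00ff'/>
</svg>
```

Since the viewBox matches the mm dimensions, user units are millimetres directly. The only transform is the Y-flip y_m = 107.161 − y_svg.

Shape 1 is a closed polygon drawn with `<polygon>`. Its stroke #ff00ff means engrave at S261, F2207. After flipping Y the toolpath is (68.335,83.790) → (87.984,97.029) → (33.874,100.637) → (68.335,83.790), returning to the start.

Shape 2 is a closed polygon drawn with `<path>`. Its stroke #ff00ff means engrave at S261, F2207. After flipping Y the toolpath is (183.759,38.272) → (93.056,27.750) → (185.690,60.664) → (104.322,30.555) → (183.759,38.272), returning to the start.

; Generated by LaserGRBL
G21
G90
G00 X68.335 Y83.790
M3 S261
G1 X87.984 Y97.029 F2207
G1 X33.874 Y100.637
G1 X68.335 Y83.790
M5
G00 X183.759 Y38.272
M3 S261
G1 X93.056 Y27.750 F2207
G1 X185.690 Y60.664
G1 X104.322 Y30.555
G1 X183.759 Y38.272
M5
G00 X0.000 Y0.000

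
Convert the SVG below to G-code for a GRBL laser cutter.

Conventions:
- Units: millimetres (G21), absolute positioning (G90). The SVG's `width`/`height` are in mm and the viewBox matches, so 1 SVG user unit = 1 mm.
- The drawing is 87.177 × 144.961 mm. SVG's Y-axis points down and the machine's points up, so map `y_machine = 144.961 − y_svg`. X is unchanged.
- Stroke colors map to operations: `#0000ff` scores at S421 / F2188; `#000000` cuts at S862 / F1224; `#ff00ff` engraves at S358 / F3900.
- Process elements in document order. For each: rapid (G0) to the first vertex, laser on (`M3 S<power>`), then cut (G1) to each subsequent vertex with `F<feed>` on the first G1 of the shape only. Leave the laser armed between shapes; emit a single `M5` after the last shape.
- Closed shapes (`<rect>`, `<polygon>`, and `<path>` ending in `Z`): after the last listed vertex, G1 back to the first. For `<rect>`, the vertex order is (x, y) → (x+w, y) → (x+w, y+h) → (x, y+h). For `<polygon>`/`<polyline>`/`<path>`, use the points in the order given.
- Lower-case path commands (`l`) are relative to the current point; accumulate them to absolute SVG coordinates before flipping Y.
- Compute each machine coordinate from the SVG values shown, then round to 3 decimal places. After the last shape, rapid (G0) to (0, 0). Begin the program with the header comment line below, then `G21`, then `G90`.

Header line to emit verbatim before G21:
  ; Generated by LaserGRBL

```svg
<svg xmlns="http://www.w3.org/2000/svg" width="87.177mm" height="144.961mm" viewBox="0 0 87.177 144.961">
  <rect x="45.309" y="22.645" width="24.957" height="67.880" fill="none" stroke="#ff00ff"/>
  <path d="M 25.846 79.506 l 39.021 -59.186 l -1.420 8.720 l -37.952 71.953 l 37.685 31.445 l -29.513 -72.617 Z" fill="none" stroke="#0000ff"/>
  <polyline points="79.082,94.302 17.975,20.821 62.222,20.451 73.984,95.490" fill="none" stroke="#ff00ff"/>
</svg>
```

1 u = 1 mm; y_m = 144.961 − y.

[1] `<rect>` rectangle, #ff00ff→engrave S358 F3900: (45.309,122.316) → (70.266,122.316) → (70.266,54.436) → (45.309,54.436) → (45.309,122.316) (closed)

[2] `<path>` closed polygon, #0000ff→score S421 F2188: (25.846,65.455) → (64.867,124.641) → (63.447,115.921) → (25.495,43.968) → (63.180,12.523) → (33.667,85.140) → (25.846,65.455) (closed)

[3] `<polyline>` open polyline, #ff00ff→engrave S358 F3900: (79.082,50.659) → (17.975,124.140) → (62.222,124.510) → (73.984,49.471)

; Generated by LaserGRBL
G21
G90
G0 X45.309 Y122.316
M3 S358
G1 X70.266 Y122.316 F3900
G1 X70.266 Y54.436
G1 X45.309 Y54.436
G1 X45.309 Y122.316
G0 X25.846 Y65.455
M3 S421
G1 X64.867 Y124.641 F2188
G1 X63.447 Y115.921
G1 X25.495 Y43.968
G1 X63.180 Y12.523
G1 X33.667 Y85.140
G1 X25.846 Y65.455
G0 X79.082 Y50.659
M3 S358
G1 X17.975 Y124.140 F3900
G1 X62.222 Y124.510
G1 X73.984 Y49.471
M5
G0 X0.000 Y0.000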